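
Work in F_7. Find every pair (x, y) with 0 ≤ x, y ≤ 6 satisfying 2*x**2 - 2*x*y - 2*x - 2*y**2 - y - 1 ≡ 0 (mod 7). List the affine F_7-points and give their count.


Affine F_7-points: {(0, 5), (1, 3), (1, 6), (2, 4), (3, 3), (3, 4), (6, 5), (6, 6)}; count = 8.

For each of the 49 pairs (x, y) ∈ F_7², evaluate f(x, y) mod 7. Record the zeros.
  x = 0: [0↦6, 1↦3, 2↦3, 3↦6, 4↦5, 5↦0, 6↦5]  zeros at y ∈ {5}
  x = 1: [0↦6, 1↦1, 2↦6, 3↦0, 4↦4, 5↦4, 6↦0]  zeros at y ∈ {3, 6}
  x = 2: [0↦3, 1↦3, 2↦6, 3↦5, 4↦0, 5↦5, 6↦6]  zeros at y ∈ {4}
  x = 3: [0↦4, 1↦2, 2↦3, 3↦0, 4↦0, 5↦3, 6↦2]  zeros at y ∈ {3, 4}
  x = 4: [0↦2, 1↦5, 2↦4, 3↦6, 4↦4, 5↦5, 6↦2]  zeros at y ∈ ∅
  x = 5: [0↦4, 1↦5, 2↦2, 3↦2, 4↦5, 5↦4, 6↦6]  zeros at y ∈ ∅
  x = 6: [0↦3, 1↦2, 2↦4, 3↦2, 4↦3, 5↦0, 6↦0]  zeros at y ∈ {5, 6}
Collecting zeros: affine points = {(0, 5), (1, 3), (1, 6), (2, 4), (3, 3), (3, 4), (6, 5), (6, 6)}.
Total count |C(F_7)_aff| = 8.


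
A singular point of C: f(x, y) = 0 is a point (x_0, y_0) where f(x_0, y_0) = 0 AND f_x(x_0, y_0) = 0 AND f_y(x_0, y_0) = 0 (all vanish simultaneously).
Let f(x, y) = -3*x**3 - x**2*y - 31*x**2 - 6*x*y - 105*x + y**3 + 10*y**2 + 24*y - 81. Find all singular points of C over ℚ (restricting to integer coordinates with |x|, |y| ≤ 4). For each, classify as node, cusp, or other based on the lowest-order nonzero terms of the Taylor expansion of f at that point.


Singular points: {(-3, -3)}; classification: node.

Compute partial derivatives:
  f_x = -9*x**2 - 2*x*y - 62*x - 6*y - 105.
  f_y = -x**2 - 6*x + 3*y**2 + 20*y + 24.
Scan x_0 ∈ {−4, ..., 4}. For each x_0, f_y(x_0, y) is a polynomial in y; find its integer roots y ∈ {−4, ..., 4}, then test f_x and f at those candidates.
  x = -4: f_y(-4, y) = 3*y**2 + 20*y + 32; vanishes at y ∈ {-4}. (-4, -4): f_x = -9 ≠ 0.
  x = -3: f_y(-3, y) = 3*y**2 + 20*y + 33; vanishes at y ∈ {-3}. (-3, -3): f_x = 0, f = 0 — SINGULAR.
  x = -2: f_y(-2, y) = 3*y**2 + 20*y + 32; vanishes at y ∈ {-4}. (-2, -4): f_x = -9 ≠ 0.
  x = -1: f_y(-1, y) = 3*y**2 + 20*y + 29; no integer root y with |y| ≤ 4.
  x = 0: f_y(0, y) = 3*y**2 + 20*y + 24; no integer root y with |y| ≤ 4.
  x = 1: f_y(1, y) = 3*y**2 + 20*y + 17; vanishes at y ∈ {-1}. (1, -1): f_x = -168 ≠ 0.
  x = 2: f_y(2, y) = 3*y**2 + 20*y + 8; no integer root y with |y| ≤ 4.
  x = 3: f_y(3, y) = 3*y**2 + 20*y - 3; no integer root y with |y| ≤ 4.
  x = 4: f_y(4, y) = 3*y**2 + 20*y - 16; no integer root y with |y| ≤ 4.
Only singular point on the grid: (-3, -3).
Classify: substitute x = -3 + u, y = -3 + v and expand: f = -3*u**3 - u**2*v - u**2 + v**3 + v**2.
No constant or linear terms (consistent with a singular point). Quadratic part: -u**2 + v**2. Cubic part: -3*u**3 - u**2*v + v**3.
The quadratic part v**2 - u**2 = (v − u)(v + u) splits into two distinct linear factors, so there are two distinct tangent lines y − -3 = ±(x − -3) — this is a node (ordinary double point).
Classification: node.


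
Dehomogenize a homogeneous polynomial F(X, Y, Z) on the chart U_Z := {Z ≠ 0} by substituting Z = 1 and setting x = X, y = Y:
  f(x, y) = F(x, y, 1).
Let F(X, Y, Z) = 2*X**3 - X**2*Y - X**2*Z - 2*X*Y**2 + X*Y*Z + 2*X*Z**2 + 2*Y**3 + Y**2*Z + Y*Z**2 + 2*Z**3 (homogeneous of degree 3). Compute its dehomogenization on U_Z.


f(x, y) = 2*x**3 - x**2*y - x**2 - 2*x*y**2 + x*y + 2*x + 2*y**3 + y**2 + y + 2

On U_Z we set Z = 1. Each monomial c·X^i·Y^j·Z^k in F becomes c·x^i·y^j·1^k = c·x^i·y^j.
Substituting Z = 1: F(X, Y, 1) = 2*x**3 - x**2*y - x**2 - 2*x*y**2 + x*y + 2*x + 2*y**3 + y**2 + y + 2.
Note: deg(f) ≤ deg(F) = 3; strict inequality happens when F is divisible by Z (lost terms).


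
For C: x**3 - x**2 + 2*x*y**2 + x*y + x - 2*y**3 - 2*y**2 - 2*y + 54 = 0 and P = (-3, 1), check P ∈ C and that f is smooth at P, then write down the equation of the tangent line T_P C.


Tangent line at P: 37*x - 27*y + 138 = 0.

Step 1: f(-3, 1) = 0, so P lies on C.
Step 2: partial derivatives
  f_x(x, y) = 3*x**2 - 2*x + 2*y**2 + y + 1, f_y(x, y) = 4*x*y + x - 6*y**2 - 4*y - 2.
  f_x(P) = 37, f_y(P) = -27 (gradient nonzero, so P is smooth).
Step 3: tangent line at P: 37·(x − -3) + -27·(y − 1) = 0.
Expanding: 37*x - 27*y + 138 = 0.


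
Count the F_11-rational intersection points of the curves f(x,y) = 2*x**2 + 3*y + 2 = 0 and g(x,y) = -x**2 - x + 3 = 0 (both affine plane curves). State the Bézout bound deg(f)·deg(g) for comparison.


Common zeros: ∅; count = 0; Bézout bound = 4.

deg(f) = 2, deg(g) = 2, so Bézout bound = 4.
Scan x ∈ F_11. For each x, list the y ∈ F_11 with f(x, y) ≡ 0 and those with g(x, y) ≡ 0 (mod 11); the common zeros in that column are the intersection.
  x = 0: f ≡ 0 at y ∈ {3}; g ≡ 0 at y ∈ ∅; common: ∅.
  x = 1: f ≡ 0 at y ∈ {6}; g ≡ 0 at y ∈ ∅; common: ∅.
  x = 2: f ≡ 0 at y ∈ {4}; g ≡ 0 at y ∈ ∅; common: ∅.
  x = 3: f ≡ 0 at y ∈ {8}; g ≡ 0 at y ∈ ∅; common: ∅.
  x = 4: f ≡ 0 at y ∈ {7}; g ≡ 0 at y ∈ ∅; common: ∅.
  x = 5: f ≡ 0 at y ∈ {1}; g ≡ 0 at y ∈ ∅; common: ∅.
  x = 6: f ≡ 0 at y ∈ {1}; g ≡ 0 at y ∈ ∅; common: ∅.
  x = 7: f ≡ 0 at y ∈ {7}; g ≡ 0 at y ∈ ∅; common: ∅.
  x = 8: f ≡ 0 at y ∈ {8}; g ≡ 0 at y ∈ ∅; common: ∅.
  x = 9: f ≡ 0 at y ∈ {4}; g ≡ 0 at y ∈ ∅; common: ∅.
  x = 10: f ≡ 0 at y ∈ {6}; g ≡ 0 at y ∈ ∅; common: ∅.
Collecting: common zeros = ∅, so the count is 0.
Comparison with the Bézout bound: 0 ≤ 4 = deg(f)·deg(g), as expected for curves with no common component (the affine F_11-count falls short of the bound because intersections may lie at infinity, over extension fields, or carry multiplicity).


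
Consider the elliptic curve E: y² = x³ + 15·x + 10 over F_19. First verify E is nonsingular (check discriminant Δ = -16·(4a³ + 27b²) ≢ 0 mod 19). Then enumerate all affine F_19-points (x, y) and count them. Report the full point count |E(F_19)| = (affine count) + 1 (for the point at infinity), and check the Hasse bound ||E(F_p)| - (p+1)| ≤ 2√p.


Affine points = {(1, 8), (1, 11), (3, 5), (3, 14), (4, 1), (4, 18), (5, 1), (5, 18), (9, 0), (10, 1), (10, 18), (11, 9), (11, 10), (14, 0), (15, 0)}; affine count = 15; |E(F_19)| = 16.

Discriminant check: Δ ∝ 4a³ + 27b² = 4·15³ + 27·10² = 4·3375 + 27·100 ≡ 12 (mod 19). Nonzero ⇒ E is nonsingular.
For each x ∈ F_19, compute rhs = x³ + 15·x + 10 mod 19, then count y ∈ F_19 with y² ≡ rhs.
  x = 0: rhs = 10, matching y values: none (0 points).
  x = 1: rhs = 7, matching y values: 8, 11 (2 points).
  x = 2: rhs = 10, matching y values: none (0 points).
  x = 3: rhs = 6, matching y values: 5, 14 (2 points).
  x = 4: rhs = 1, matching y values: 1, 18 (2 points).
  x = 5: rhs = 1, matching y values: 1, 18 (2 points).
  x = 6: rhs = 12, matching y values: none (0 points).
  x = 7: rhs = 2, matching y values: none (0 points).
  x = 8: rhs = 15, matching y values: none (0 points).
  x = 9: rhs = 0, matching y values: 0 (1 points).
  x = 10: rhs = 1, matching y values: 1, 18 (2 points).
  x = 11: rhs = 5, matching y values: 9, 10 (2 points).
  x = 12: rhs = 18, matching y values: none (0 points).
  x = 13: rhs = 8, matching y values: none (0 points).
  x = 14: rhs = 0, matching y values: 0 (1 points).
  x = 15: rhs = 0, matching y values: 0 (1 points).
  x = 16: rhs = 14, matching y values: none (0 points).
  x = 17: rhs = 10, matching y values: none (0 points).
  x = 18: rhs = 13, matching y values: none (0 points).
Total affine count: 15.
Full point count |E(F_19)| = 15 + 1 = 16.
Hasse bound: |16 − (19+1)| = |-4| = 4 ≤ 2√19 ≈ 8.7178 ✓.


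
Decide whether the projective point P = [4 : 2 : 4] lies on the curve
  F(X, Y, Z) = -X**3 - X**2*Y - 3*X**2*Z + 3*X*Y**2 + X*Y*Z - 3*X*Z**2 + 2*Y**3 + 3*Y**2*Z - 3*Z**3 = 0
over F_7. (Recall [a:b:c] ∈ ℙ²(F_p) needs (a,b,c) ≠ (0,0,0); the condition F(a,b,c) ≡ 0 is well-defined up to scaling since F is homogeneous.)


F(4,2,4) ≡ 4 (mod 7); P is NOT on the curve.

Evaluate F(4, 2, 4) term-by-term (mod 7).
  -X**3 ↦ -1·64·1·1 = -64
  -X**2*Y ↦ -1·16·2·1 = -32
  -3*X**2*Z ↦ -3·16·1·4 = -192
  3*X*Y**2 ↦ 3·4·4·1 = 48
  X*Y*Z ↦ 1·4·2·4 = 32
  -3*X*Z**2 ↦ -3·4·1·16 = -192
  2*Y**3 ↦ 2·1·8·1 = 16
  3*Y**2*Z ↦ 3·1·4·4 = 48
  -3*Z**3 ↦ -3·1·1·64 = -192
Sum: F(4, 2, 4) = (-64) + (-32) + (-192) + (48) + (32) + (-192) + (16) + (48) + (-192) = -528.
Reducing mod 7: -528 ≡ 4 (mod 7).
Since F(a, b, c) ≡ 4 ≠ 0 (mod 7), P does NOT lie on the curve.


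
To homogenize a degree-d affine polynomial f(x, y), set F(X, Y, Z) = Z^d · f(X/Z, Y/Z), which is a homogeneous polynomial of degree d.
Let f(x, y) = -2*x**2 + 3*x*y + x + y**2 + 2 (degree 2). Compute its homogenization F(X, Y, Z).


F(X, Y, Z) = -2*X**2 + 3*X*Y + X*Z + Y**2 + 2*Z**2

deg(f) = 2.
Substitute x = X/Z, y = Y/Z into f, then multiply by Z^2.
  monomial -2·x^2·y^0 ↦ -2·X^2·Y^0·Z^0.
  monomial 3·x^1·y^1 ↦ 3·X^1·Y^1·Z^0.
  monomial 1·x^1·y^0 ↦ 1·X^1·Y^0·Z^1.
  monomial 1·x^0·y^2 ↦ 1·X^0·Y^2·Z^0.
  monomial 2·x^0·y^0 ↦ 2·X^0·Y^0·Z^2.
Collecting: F(X, Y, Z) = -2*X**2 + 3*X*Y + X*Z + Y**2 + 2*Z**2.


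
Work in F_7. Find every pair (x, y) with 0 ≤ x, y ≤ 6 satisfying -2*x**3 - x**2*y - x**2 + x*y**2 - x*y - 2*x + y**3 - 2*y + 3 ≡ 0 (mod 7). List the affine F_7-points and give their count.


Affine F_7-points: {(0, 2), (2, 0), (2, 2), (2, 3), (5, 1), (5, 4)}; count = 6.

For each of the 49 pairs (x, y) ∈ F_7², evaluate f(x, y) mod 7. Record the zeros.
  x = 0: [0↦3, 1↦2, 2↦0, 3↦3, 4↦3, 5↦6, 6↦4]  zeros at y ∈ {2}
  x = 1: [0↦5, 1↦3, 2↦2, 3↦1, 4↦6, 5↦2, 6↦2]  zeros at y ∈ ∅
  x = 2: [0↦0, 1↦2, 2↦0, 3↦0, 4↦1, 5↦2, 6↦2]  zeros at y ∈ {0, 2, 3}
  x = 3: [0↦4, 1↦1, 2↦3, 3↦2, 4↦4, 5↦1, 6↦6]  zeros at y ∈ ∅
  x = 4: [0↦5, 1↦2, 2↦6, 3↦2, 4↦3, 5↦1, 6↦2]  zeros at y ∈ ∅
  x = 5: [0↦5, 1↦0, 2↦4, 3↦2, 4↦0, 5↦4, 6↦6]  zeros at y ∈ {1, 4}
  x = 6: [0↦6, 1↦4, 2↦6, 3↦4, 4↦4, 5↦5, 6↦6]  zeros at y ∈ ∅
Collecting zeros: affine points = {(0, 2), (2, 0), (2, 2), (2, 3), (5, 1), (5, 4)}.
Total count |C(F_7)_aff| = 6.


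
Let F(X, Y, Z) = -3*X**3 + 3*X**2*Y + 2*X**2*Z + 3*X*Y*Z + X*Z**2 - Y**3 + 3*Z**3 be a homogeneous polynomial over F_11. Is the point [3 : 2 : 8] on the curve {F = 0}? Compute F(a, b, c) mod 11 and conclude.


F(3,2,8) ≡ 1 (mod 11); P is NOT on the curve.

Evaluate F(3, 2, 8) term-by-term (mod 11).
  -3*X**3 ↦ -3·27·1·1 = -81
  3*X**2*Y ↦ 3·9·2·1 = 54
  2*X**2*Z ↦ 2·9·1·8 = 144
  3*X*Y*Z ↦ 3·3·2·8 = 144
  X*Z**2 ↦ 1·3·1·64 = 192
  -Y**3 ↦ -1·1·8·1 = -8
  3*Z**3 ↦ 3·1·1·512 = 1536
Sum: F(3, 2, 8) = (-81) + (54) + (144) + (144) + (192) + (-8) + (1536) = 1981.
Reducing mod 11: 1981 ≡ 1 (mod 11).
Since F(a, b, c) ≡ 1 ≠ 0 (mod 11), P does NOT lie on the curve.


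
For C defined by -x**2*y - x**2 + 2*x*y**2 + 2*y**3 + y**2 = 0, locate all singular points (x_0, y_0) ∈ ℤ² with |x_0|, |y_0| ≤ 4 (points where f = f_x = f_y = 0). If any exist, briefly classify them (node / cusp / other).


Singular points: {(0, 0)}; classification: node.

Compute partial derivatives:
  f_x = -2*x*y - 2*x + 2*y**2.
  f_y = -x**2 + 4*x*y + 6*y**2 + 2*y.
Scan x_0 ∈ {−4, ..., 4}. For each x_0, f_y(x_0, y) is a polynomial in y; find its integer roots y ∈ {−4, ..., 4}, then test f_x and f at those candidates.
  x = -4: f_y(-4, y) = 6*y**2 - 14*y - 16; no integer root y with |y| ≤ 4.
  x = -3: f_y(-3, y) = 6*y**2 - 10*y - 9; no integer root y with |y| ≤ 4.
  x = -2: f_y(-2, y) = 6*y**2 - 6*y - 4; no integer root y with |y| ≤ 4.
  x = -1: f_y(-1, y) = 6*y**2 - 2*y - 1; no integer root y with |y| ≤ 4.
  x = 0: f_y(0, y) = 6*y**2 + 2*y; vanishes at y ∈ {0}. (0, 0): f_x = 0, f = 0 — SINGULAR.
  x = 1: f_y(1, y) = 6*y**2 + 6*y - 1; no integer root y with |y| ≤ 4.
  x = 2: f_y(2, y) = 6*y**2 + 10*y - 4; vanishes at y ∈ {-2}. (2, -2): f_x = 12 ≠ 0.
  x = 3: f_y(3, y) = 6*y**2 + 14*y - 9; no integer root y with |y| ≤ 4.
  x = 4: f_y(4, y) = 6*y**2 + 18*y - 16; no integer root y with |y| ≤ 4.
Only singular point on the grid: (0, 0).
Classify: substitute x = 0 + u, y = 0 + v and expand: f = -u**2*v - u**2 + 2*u*v**2 + 2*v**3 + v**2.
No constant or linear terms (consistent with a singular point). Quadratic part: -u**2 + v**2. Cubic part: -u**2*v + 2*u*v**2 + 2*v**3.
The quadratic part v**2 - u**2 = (v − u)(v + u) splits into two distinct linear factors, so there are two distinct tangent lines y − 0 = ±(x − 0) — this is a node (ordinary double point).
Classification: node.


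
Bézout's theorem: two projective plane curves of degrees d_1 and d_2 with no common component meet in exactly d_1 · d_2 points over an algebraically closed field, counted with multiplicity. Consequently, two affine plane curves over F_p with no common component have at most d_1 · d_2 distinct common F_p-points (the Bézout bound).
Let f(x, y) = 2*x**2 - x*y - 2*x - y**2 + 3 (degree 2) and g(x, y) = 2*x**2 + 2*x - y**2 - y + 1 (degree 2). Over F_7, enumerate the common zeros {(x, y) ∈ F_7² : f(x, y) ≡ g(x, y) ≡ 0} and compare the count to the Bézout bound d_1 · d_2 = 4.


Common zeros: ∅; count = 0; Bézout bound = 4.

deg(f) = 2, deg(g) = 2, so Bézout bound = 4.
Scan x ∈ F_7. For each x, list the y ∈ F_7 with f(x, y) ≡ 0 and those with g(x, y) ≡ 0 (mod 7); the common zeros in that column are the intersection.
  x = 0: f ≡ 0 at y ∈ ∅; g ≡ 0 at y ∈ ∅; common: ∅.
  x = 1: f ≡ 0 at y ∈ ∅; g ≡ 0 at y ∈ {3}; common: ∅.
  x = 2: f ≡ 0 at y ∈ {0, 5}; g ≡ 0 at y ∈ {2, 4}; common: ∅.
  x = 3: f ≡ 0 at y ∈ ∅; g ≡ 0 at y ∈ ∅; common: ∅.
  x = 4: f ≡ 0 at y ∈ ∅; g ≡ 0 at y ∈ {2, 4}; common: ∅.
  x = 5: f ≡ 0 at y ∈ {4, 5}; g ≡ 0 at y ∈ {3}; common: ∅.
  x = 6: f ≡ 0 at y ∈ {0, 1}; g ≡ 0 at y ∈ ∅; common: ∅.
Collecting: common zeros = ∅, so the count is 0.
Comparison with the Bézout bound: 0 ≤ 4 = deg(f)·deg(g), as expected for curves with no common component (the affine F_7-count falls short of the bound because intersections may lie at infinity, over extension fields, or carry multiplicity).


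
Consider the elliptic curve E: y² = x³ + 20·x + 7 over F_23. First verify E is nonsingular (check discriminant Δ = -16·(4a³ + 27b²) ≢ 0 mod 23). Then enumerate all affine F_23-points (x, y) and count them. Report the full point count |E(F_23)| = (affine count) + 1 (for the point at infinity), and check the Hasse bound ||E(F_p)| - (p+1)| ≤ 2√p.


Affine points = {(2, 3), (2, 20), (3, 5), (3, 18), (4, 6), (4, 17), (5, 5), (5, 18), (8, 9), (8, 14), (13, 7), (13, 16), (14, 8), (14, 15), (15, 5), (15, 18), (17, 4), (17, 19), (18, 9), (18, 14), (19, 1), (19, 22), (20, 9), (20, 14), (22, 3), (22, 20)}; affine count = 26; |E(F_23)| = 27.

Discriminant check: Δ ∝ 4a³ + 27b² = 4·20³ + 27·7² = 4·8000 + 27·49 ≡ 19 (mod 23). Nonzero ⇒ E is nonsingular.
For each x ∈ F_23, compute rhs = x³ + 20·x + 7 mod 23, then count y ∈ F_23 with y² ≡ rhs.
  x = 0: rhs = 7, matching y values: none (0 points).
  x = 1: rhs = 5, matching y values: none (0 points).
  x = 2: rhs = 9, matching y values: 3, 20 (2 points).
  x = 3: rhs = 2, matching y values: 5, 18 (2 points).
  x = 4: rhs = 13, matching y values: 6, 17 (2 points).
  x = 5: rhs = 2, matching y values: 5, 18 (2 points).
  x = 6: rhs = 21, matching y values: none (0 points).
  x = 7: rhs = 7, matching y values: none (0 points).
  x = 8: rhs = 12, matching y values: 9, 14 (2 points).
  x = 9: rhs = 19, matching y values: none (0 points).
  x = 10: rhs = 11, matching y values: none (0 points).
  x = 11: rhs = 17, matching y values: none (0 points).
  x = 12: rhs = 20, matching y values: none (0 points).
  x = 13: rhs = 3, matching y values: 7, 16 (2 points).
  x = 14: rhs = 18, matching y values: 8, 15 (2 points).
  x = 15: rhs = 2, matching y values: 5, 18 (2 points).
  x = 16: rhs = 7, matching y values: none (0 points).
  x = 17: rhs = 16, matching y values: 4, 19 (2 points).
  x = 18: rhs = 12, matching y values: 9, 14 (2 points).
  x = 19: rhs = 1, matching y values: 1, 22 (2 points).
  x = 20: rhs = 12, matching y values: 9, 14 (2 points).
  x = 21: rhs = 5, matching y values: none (0 points).
  x = 22: rhs = 9, matching y values: 3, 20 (2 points).
Total affine count: 26.
Full point count |E(F_23)| = 26 + 1 = 27.
Hasse bound: |27 − (23+1)| = |3| = 3 ≤ 2√23 ≈ 9.5917 ✓.


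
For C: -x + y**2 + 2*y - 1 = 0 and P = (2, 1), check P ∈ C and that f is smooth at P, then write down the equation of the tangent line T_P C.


Tangent line at P: -x + 4*y - 2 = 0.

Step 1: f(2, 1) = 0, so P lies on C.
Step 2: partial derivatives
  f_x(x, y) = -1, f_y(x, y) = 2*y + 2.
  f_x(P) = -1, f_y(P) = 4 (gradient nonzero, so P is smooth).
Step 3: tangent line at P: -1·(x − 2) + 4·(y − 1) = 0.
Expanding: -x + 4*y - 2 = 0.


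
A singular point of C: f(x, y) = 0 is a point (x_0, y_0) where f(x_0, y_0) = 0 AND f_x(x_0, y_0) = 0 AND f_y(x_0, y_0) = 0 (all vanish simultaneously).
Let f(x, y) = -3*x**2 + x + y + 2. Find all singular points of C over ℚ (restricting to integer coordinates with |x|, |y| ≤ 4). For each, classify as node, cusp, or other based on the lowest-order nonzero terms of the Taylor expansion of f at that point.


No singular points in the scanned grid; C is smooth there.

Compute partial derivatives:
  f_x = 1 - 6*x.
  f_y = 1.
f_y = 1 is a nonzero constant, so f_y never vanishes: no point (x, y) can satisfy f = f_x = f_y = 0. In particular no (x, y) ∈ {−4, ..., 4}² is singular; the curve is smooth.


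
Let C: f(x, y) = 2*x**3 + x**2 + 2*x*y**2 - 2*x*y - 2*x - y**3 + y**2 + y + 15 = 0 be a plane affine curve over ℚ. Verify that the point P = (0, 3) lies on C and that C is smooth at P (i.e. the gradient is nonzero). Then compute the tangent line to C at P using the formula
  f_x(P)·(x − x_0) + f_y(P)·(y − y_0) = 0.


Tangent line at P: 10*x - 20*y + 60 = 0.

Step 1: f(0, 3) = 0, so P lies on C.
Step 2: partial derivatives
  f_x(x, y) = 6*x**2 + 2*x + 2*y**2 - 2*y - 2, f_y(x, y) = 4*x*y - 2*x - 3*y**2 + 2*y + 1.
  f_x(P) = 10, f_y(P) = -20 (gradient nonzero, so P is smooth).
Step 3: tangent line at P: 10·(x − 0) + -20·(y − 3) = 0.
Expanding: 10*x - 20*y + 60 = 0.


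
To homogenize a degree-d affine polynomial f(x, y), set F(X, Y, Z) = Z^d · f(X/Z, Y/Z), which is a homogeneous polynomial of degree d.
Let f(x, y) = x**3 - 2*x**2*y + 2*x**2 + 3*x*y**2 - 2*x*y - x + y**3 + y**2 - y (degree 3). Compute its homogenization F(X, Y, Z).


F(X, Y, Z) = X**3 - 2*X**2*Y + 2*X**2*Z + 3*X*Y**2 - 2*X*Y*Z - X*Z**2 + Y**3 + Y**2*Z - Y*Z**2

deg(f) = 3.
Substitute x = X/Z, y = Y/Z into f, then multiply by Z^3.
  monomial 1·x^3·y^0 ↦ 1·X^3·Y^0·Z^0.
  monomial -2·x^2·y^1 ↦ -2·X^2·Y^1·Z^0.
  monomial 2·x^2·y^0 ↦ 2·X^2·Y^0·Z^1.
  monomial 3·x^1·y^2 ↦ 3·X^1·Y^2·Z^0.
  monomial -2·x^1·y^1 ↦ -2·X^1·Y^1·Z^1.
  monomial -1·x^1·y^0 ↦ -1·X^1·Y^0·Z^2.
  monomial 1·x^0·y^3 ↦ 1·X^0·Y^3·Z^0.
  monomial 1·x^0·y^2 ↦ 1·X^0·Y^2·Z^1.
  monomial -1·x^0·y^1 ↦ -1·X^0·Y^1·Z^2.
Collecting: F(X, Y, Z) = X**3 - 2*X**2*Y + 2*X**2*Z + 3*X*Y**2 - 2*X*Y*Z - X*Z**2 + Y**3 + Y**2*Z - Y*Z**2.


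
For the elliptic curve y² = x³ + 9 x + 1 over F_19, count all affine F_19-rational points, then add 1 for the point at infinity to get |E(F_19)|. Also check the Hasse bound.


Affine points = {(0, 1), (0, 18), (1, 7), (1, 12), (3, 6), (3, 13), (4, 5), (4, 14), (5, 0), (6, 9), (6, 10), (11, 5), (11, 14), (13, 4), (13, 15), (16, 2), (16, 17)}; affine count = 17; |E(F_19)| = 18.

Discriminant check: Δ ∝ 4a³ + 27b² = 4·9³ + 27·1² = 4·729 + 27·1 ≡ 17 (mod 19). Nonzero ⇒ E is nonsingular.
For each x ∈ F_19, compute rhs = x³ + 9·x + 1 mod 19, then count y ∈ F_19 with y² ≡ rhs.
  x = 0: rhs = 1, matching y values: 1, 18 (2 points).
  x = 1: rhs = 11, matching y values: 7, 12 (2 points).
  x = 2: rhs = 8, matching y values: none (0 points).
  x = 3: rhs = 17, matching y values: 6, 13 (2 points).
  x = 4: rhs = 6, matching y values: 5, 14 (2 points).
  x = 5: rhs = 0, matching y values: 0 (1 points).
  x = 6: rhs = 5, matching y values: 9, 10 (2 points).
  x = 7: rhs = 8, matching y values: none (0 points).
  x = 8: rhs = 15, matching y values: none (0 points).
  x = 9: rhs = 13, matching y values: none (0 points).
  x = 10: rhs = 8, matching y values: none (0 points).
  x = 11: rhs = 6, matching y values: 5, 14 (2 points).
  x = 12: rhs = 13, matching y values: none (0 points).
  x = 13: rhs = 16, matching y values: 4, 15 (2 points).
  x = 14: rhs = 2, matching y values: none (0 points).
  x = 15: rhs = 15, matching y values: none (0 points).
  x = 16: rhs = 4, matching y values: 2, 17 (2 points).
  x = 17: rhs = 13, matching y values: none (0 points).
  x = 18: rhs = 10, matching y values: none (0 points).
Total affine count: 17.
Full point count |E(F_19)| = 17 + 1 = 18.
Hasse bound: |18 − (19+1)| = |-2| = 2 ≤ 2√19 ≈ 8.7178 ✓.


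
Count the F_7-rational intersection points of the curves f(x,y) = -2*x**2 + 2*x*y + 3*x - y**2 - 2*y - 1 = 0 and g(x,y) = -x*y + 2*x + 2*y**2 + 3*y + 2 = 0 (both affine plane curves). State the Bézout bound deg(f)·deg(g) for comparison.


Common zeros: ∅; count = 0; Bézout bound = 4.

deg(f) = 2, deg(g) = 2, so Bézout bound = 4.
Scan x ∈ F_7. For each x, list the y ∈ F_7 with f(x, y) ≡ 0 and those with g(x, y) ≡ 0 (mod 7); the common zeros in that column are the intersection.
  x = 0: f ≡ 0 at y ∈ {6}; g ≡ 0 at y ∈ {1}; common: ∅.
  x = 1: f ≡ 0 at y ∈ {0}; g ≡ 0 at y ∈ {3}; common: ∅.
  x = 2: f ≡ 0 at y ∈ ∅; g ≡ 0 at y ∈ {4, 6}; common: ∅.
  x = 3: f ≡ 0 at y ∈ {1, 3}; g ≡ 0 at y ∈ ∅; common: ∅.
  x = 4: f ≡ 0 at y ∈ {0, 6}; g ≡ 0 at y ∈ ∅; common: ∅.
  x = 5: f ≡ 0 at y ∈ {3, 5}; g ≡ 0 at y ∈ ∅; common: ∅.
  x = 6: f ≡ 0 at y ∈ ∅; g ≡ 0 at y ∈ {0, 5}; common: ∅.
Collecting: common zeros = ∅, so the count is 0.
Comparison with the Bézout bound: 0 ≤ 4 = deg(f)·deg(g), as expected for curves with no common component (the affine F_7-count falls short of the bound because intersections may lie at infinity, over extension fields, or carry multiplicity).


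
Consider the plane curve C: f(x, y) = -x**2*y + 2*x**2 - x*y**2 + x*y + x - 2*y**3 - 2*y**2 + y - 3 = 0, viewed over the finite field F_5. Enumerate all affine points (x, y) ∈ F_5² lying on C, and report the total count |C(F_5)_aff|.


Affine F_5-points: {(0, 2), (1, 0), (2, 1), (3, 4), (4, 4)}; count = 5.

For each of the 25 pairs (x, y) ∈ F_5², evaluate f(x, y) mod 5. Record the zeros.
  x = 0: [0↦2, 1↦4, 2↦0, 3↦3, 4↦1]  zeros at y ∈ {2}
  x = 1: [0↦0, 1↦1, 2↦4, 3↦2, 4↦3]  zeros at y ∈ {0}
  x = 2: [0↦2, 1↦0, 2↦3, 3↦4, 4↦1]  zeros at y ∈ {1}
  x = 3: [0↦3, 1↦1, 2↦2, 3↦4, 4↦0]  zeros at y ∈ {4}
  x = 4: [0↦3, 1↦4, 2↦1, 3↦2, 4↦0]  zeros at y ∈ {4}
Collecting zeros: affine points = {(0, 2), (1, 0), (2, 1), (3, 4), (4, 4)}.
Total count |C(F_5)_aff| = 5.


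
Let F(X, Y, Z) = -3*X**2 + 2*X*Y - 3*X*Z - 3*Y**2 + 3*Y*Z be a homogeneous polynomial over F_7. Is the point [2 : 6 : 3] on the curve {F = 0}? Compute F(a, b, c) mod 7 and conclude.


F(2,6,3) ≡ 3 (mod 7); P is NOT on the curve.

Evaluate F(2, 6, 3) term-by-term (mod 7).
  -3*X**2 ↦ -3·4·1·1 = -12
  2*X*Y ↦ 2·2·6·1 = 24
  -3*X*Z ↦ -3·2·1·3 = -18
  -3*Y**2 ↦ -3·1·36·1 = -108
  3*Y*Z ↦ 3·1·6·3 = 54
Sum: F(2, 6, 3) = (-12) + (24) + (-18) + (-108) + (54) = -60.
Reducing mod 7: -60 ≡ 3 (mod 7).
Since F(a, b, c) ≡ 3 ≠ 0 (mod 7), P does NOT lie on the curve.


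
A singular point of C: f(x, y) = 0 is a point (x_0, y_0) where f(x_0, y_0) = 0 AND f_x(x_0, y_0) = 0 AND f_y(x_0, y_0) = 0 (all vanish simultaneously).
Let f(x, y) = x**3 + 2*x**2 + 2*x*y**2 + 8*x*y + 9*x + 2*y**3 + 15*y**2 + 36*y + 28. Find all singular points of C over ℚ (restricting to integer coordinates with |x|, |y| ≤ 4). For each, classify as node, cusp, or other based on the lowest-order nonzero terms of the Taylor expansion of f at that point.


Singular points: {(-1, -2)}; classification: node.

Compute partial derivatives:
  f_x = 3*x**2 + 4*x + 2*y**2 + 8*y + 9.
  f_y = 4*x*y + 8*x + 6*y**2 + 30*y + 36.
Scan x_0 ∈ {−4, ..., 4}. For each x_0, f_y(x_0, y) is a polynomial in y; find its integer roots y ∈ {−4, ..., 4}, then test f_x and f at those candidates.
  x = -4: f_y(-4, y) = 6*y**2 + 14*y + 4; vanishes at y ∈ {-2}. (-4, -2): f_x = 33 ≠ 0.
  x = -3: f_y(-3, y) = 6*y**2 + 18*y + 12; vanishes at y ∈ {-2, -1}. (-3, -2): f_x = 16 ≠ 0; (-3, -1): f_x = 18 ≠ 0.
  x = -2: f_y(-2, y) = 6*y**2 + 22*y + 20; vanishes at y ∈ {-2}. (-2, -2): f_x = 5 ≠ 0.
  x = -1: f_y(-1, y) = 6*y**2 + 26*y + 28; vanishes at y ∈ {-2}. (-1, -2): f_x = 0, f = 0 — SINGULAR.
  x = 0: f_y(0, y) = 6*y**2 + 30*y + 36; vanishes at y ∈ {-3, -2}. (0, -3): f_x = 3 ≠ 0; (0, -2): f_x = 1 ≠ 0.
  x = 1: f_y(1, y) = 6*y**2 + 34*y + 44; vanishes at y ∈ {-2}. (1, -2): f_x = 8 ≠ 0.
  x = 2: f_y(2, y) = 6*y**2 + 38*y + 52; vanishes at y ∈ {-2}. (2, -2): f_x = 21 ≠ 0.
  x = 3: f_y(3, y) = 6*y**2 + 42*y + 60; vanishes at y ∈ {-2}. (3, -2): f_x = 40 ≠ 0.
  x = 4: f_y(4, y) = 6*y**2 + 46*y + 68; vanishes at y ∈ {-2}. (4, -2): f_x = 65 ≠ 0.
Only singular point on the grid: (-1, -2).
Classify: substitute x = -1 + u, y = -2 + v and expand: f = u**3 - u**2 + 2*u*v**2 + 2*v**3 + v**2.
No constant or linear terms (consistent with a singular point). Quadratic part: -u**2 + v**2. Cubic part: u**3 + 2*u*v**2 + 2*v**3.
The quadratic part v**2 - u**2 = (v − u)(v + u) splits into two distinct linear factors, so there are two distinct tangent lines y − -2 = ±(x − -1) — this is a node (ordinary double point).
Classification: node.


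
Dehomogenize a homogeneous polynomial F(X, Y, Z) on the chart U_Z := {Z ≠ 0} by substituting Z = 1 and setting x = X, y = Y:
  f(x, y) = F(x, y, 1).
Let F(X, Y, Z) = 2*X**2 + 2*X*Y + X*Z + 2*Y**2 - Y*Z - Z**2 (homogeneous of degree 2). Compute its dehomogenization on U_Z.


f(x, y) = 2*x**2 + 2*x*y + x + 2*y**2 - y - 1

On U_Z we set Z = 1. Each monomial c·X^i·Y^j·Z^k in F becomes c·x^i·y^j·1^k = c·x^i·y^j.
Substituting Z = 1: F(X, Y, 1) = 2*x**2 + 2*x*y + x + 2*y**2 - y - 1.
Note: deg(f) ≤ deg(F) = 2; strict inequality happens when F is divisible by Z (lost terms).


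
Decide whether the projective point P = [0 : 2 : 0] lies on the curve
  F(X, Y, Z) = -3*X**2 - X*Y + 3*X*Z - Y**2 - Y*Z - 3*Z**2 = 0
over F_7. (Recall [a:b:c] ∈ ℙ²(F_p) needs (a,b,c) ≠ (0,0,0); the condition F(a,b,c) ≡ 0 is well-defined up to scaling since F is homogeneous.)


F(0,2,0) ≡ 3 (mod 7); P is NOT on the curve.

Evaluate F(0, 2, 0) term-by-term (mod 7).
  -3*X**2 ↦ -3·0·1·1 = 0
  -X*Y ↦ -1·0·2·1 = 0
  3*X*Z ↦ 3·0·1·0 = 0
  -Y**2 ↦ -1·1·4·1 = -4
  -Y*Z ↦ -1·1·2·0 = 0
  -3*Z**2 ↦ -3·1·1·0 = 0
Sum: F(0, 2, 0) = (0) + (0) + (0) + (-4) + (0) + (0) = -4.
Reducing mod 7: -4 ≡ 3 (mod 7).
Since F(a, b, c) ≡ 3 ≠ 0 (mod 7), P does NOT lie on the curve.


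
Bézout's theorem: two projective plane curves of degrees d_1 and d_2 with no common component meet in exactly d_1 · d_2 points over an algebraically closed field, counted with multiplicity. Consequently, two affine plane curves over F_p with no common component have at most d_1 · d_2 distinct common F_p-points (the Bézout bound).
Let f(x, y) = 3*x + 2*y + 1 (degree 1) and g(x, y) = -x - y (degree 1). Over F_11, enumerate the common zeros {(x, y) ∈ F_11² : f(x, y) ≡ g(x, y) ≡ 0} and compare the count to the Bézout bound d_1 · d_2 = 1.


Common zeros: {(10, 1)}; count = 1; Bézout bound = 1.

deg(f) = 1, deg(g) = 1, so Bézout bound = 1.
Scan x ∈ F_11. For each x, list the y ∈ F_11 with f(x, y) ≡ 0 and those with g(x, y) ≡ 0 (mod 11); the common zeros in that column are the intersection.
  x = 0: f ≡ 0 at y ∈ {5}; g ≡ 0 at y ∈ {0}; common: ∅.
  x = 1: f ≡ 0 at y ∈ {9}; g ≡ 0 at y ∈ {10}; common: ∅.
  x = 2: f ≡ 0 at y ∈ {2}; g ≡ 0 at y ∈ {9}; common: ∅.
  x = 3: f ≡ 0 at y ∈ {6}; g ≡ 0 at y ∈ {8}; common: ∅.
  x = 4: f ≡ 0 at y ∈ {10}; g ≡ 0 at y ∈ {7}; common: ∅.
  x = 5: f ≡ 0 at y ∈ {3}; g ≡ 0 at y ∈ {6}; common: ∅.
  x = 6: f ≡ 0 at y ∈ {7}; g ≡ 0 at y ∈ {5}; common: ∅.
  x = 7: f ≡ 0 at y ∈ {0}; g ≡ 0 at y ∈ {4}; common: ∅.
  x = 8: f ≡ 0 at y ∈ {4}; g ≡ 0 at y ∈ {3}; common: ∅.
  x = 9: f ≡ 0 at y ∈ {8}; g ≡ 0 at y ∈ {2}; common: ∅.
  x = 10: f ≡ 0 at y ∈ {1}; g ≡ 0 at y ∈ {1}; common: {1}.
Collecting: common zeros = {(10, 1)}, so the count is 1.
Comparison with the Bézout bound: 1 ≤ 1 = deg(f)·deg(g), as expected for curves with no common component (the bound is attained).


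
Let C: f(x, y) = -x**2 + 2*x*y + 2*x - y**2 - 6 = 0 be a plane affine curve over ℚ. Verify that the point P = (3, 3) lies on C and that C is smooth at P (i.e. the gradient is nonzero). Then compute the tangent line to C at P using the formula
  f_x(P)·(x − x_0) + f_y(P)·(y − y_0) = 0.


Tangent line at P: 2*x - 6 = 0.

Step 1: f(3, 3) = 0, so P lies on C.
Step 2: partial derivatives
  f_x(x, y) = -2*x + 2*y + 2, f_y(x, y) = 2*x - 2*y.
  f_x(P) = 2, f_y(P) = 0 (gradient nonzero, so P is smooth).
Step 3: tangent line at P: 2·(x − 3) + 0·(y − 3) = 0.
Expanding: 2*x - 6 = 0.


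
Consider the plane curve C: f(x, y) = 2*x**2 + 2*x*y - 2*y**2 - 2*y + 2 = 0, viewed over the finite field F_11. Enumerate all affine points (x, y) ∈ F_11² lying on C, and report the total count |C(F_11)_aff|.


Affine F_11-points: {(0, 3), (0, 7), (3, 1), (4, 7), (7, 1), (7, 5), (8, 3), (8, 4), (10, 4), (10, 5)}; count = 10.

For each of the 121 pairs (x, y) ∈ F_11², evaluate f(x, y) mod 11. Record the zeros.
  x = 0: [0↦2, 1↦9, 2↦1, 3↦0, 4↦6, 5↦8, 6↦6, 7↦0, 8↦1, 9↦9, 10↦2]  zeros at y ∈ {3, 7}
  x = 1: [0↦4, 1↦2, 2↦7, 3↦8, 4↦5, 5↦9, 6↦9, 7↦5, 8↦8, 9↦7, 10↦2]  zeros at y ∈ ∅
  x = 2: [0↦10, 1↦10, 2↦6, 3↦9, 4↦8, 5↦3, 6↦5, 7↦3, 8↦8, 9↦9, 10↦6]  zeros at y ∈ ∅
  x = 3: [0↦9, 1↦0, 2↦9, 3↦3, 4↦4, 5↦1, 6↦5, 7↦5, 8↦1, 9↦4, 10↦3]  zeros at y ∈ {1}
  x = 4: [0↦1, 1↦5, 2↦5, 3↦1, 4↦4, 5↦3, 6↦9, 7↦0, 8↦9, 9↦3, 10↦4]  zeros at y ∈ {7}
  x = 5: [0↦8, 1↦3, 2↦5, 3↦3, 4↦8, 5↦9, 6↦6, 7↦10, 8↦10, 9↦6, 10↦9]  zeros at y ∈ ∅
  x = 6: [0↦8, 1↦5, 2↦9, 3↦9, 4↦5, 5↦8, 6↦7, 7↦2, 8↦4, 9↦2, 10↦7]  zeros at y ∈ ∅
  x = 7: [0↦1, 1↦0, 2↦6, 3↦8, 4↦6, 5↦0, 6↦1, 7↦9, 8↦2, 9↦2, 10↦9]  zeros at y ∈ {1, 5}
  x = 8: [0↦9, 1↦10, 2↦7, 3↦0, 4↦0, 5↦7, 6↦10, 7↦9, 8↦4, 9↦6, 10↦4]  zeros at y ∈ {3, 4}
  x = 9: [0↦10, 1↦2, 2↦1, 3↦7, 4↦9, 5↦7, 6↦1, 7↦2, 8↦10, 9↦3, 10↦3]  zeros at y ∈ ∅
  x = 10: [0↦4, 1↦9, 2↦10, 3↦7, 4↦0, 5↦0, 6↦7, 7↦10, 8↦9, 9↦4, 10↦6]  zeros at y ∈ {4, 5}
Collecting zeros: affine points = {(0, 3), (0, 7), (3, 1), (4, 7), (7, 1), (7, 5), (8, 3), (8, 4), (10, 4), (10, 5)}.
Total count |C(F_11)_aff| = 10.


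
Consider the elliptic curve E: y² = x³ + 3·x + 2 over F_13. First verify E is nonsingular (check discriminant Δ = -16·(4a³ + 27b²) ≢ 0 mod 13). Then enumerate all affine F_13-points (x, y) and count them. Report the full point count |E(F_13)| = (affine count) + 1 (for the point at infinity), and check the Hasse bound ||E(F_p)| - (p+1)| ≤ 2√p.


Affine points = {(2, 4), (2, 9), (3, 5), (3, 8), (4, 0), (5, 5), (5, 8), (9, 2), (9, 11), (11, 1), (11, 12)}; affine count = 11; |E(F_13)| = 12.

Discriminant check: Δ ∝ 4a³ + 27b² = 4·3³ + 27·2² = 4·27 + 27·4 ≡ 8 (mod 13). Nonzero ⇒ E is nonsingular.
For each x ∈ F_13, compute rhs = x³ + 3·x + 2 mod 13, then count y ∈ F_13 with y² ≡ rhs.
  x = 0: rhs = 2, matching y values: none (0 points).
  x = 1: rhs = 6, matching y values: none (0 points).
  x = 2: rhs = 3, matching y values: 4, 9 (2 points).
  x = 3: rhs = 12, matching y values: 5, 8 (2 points).
  x = 4: rhs = 0, matching y values: 0 (1 points).
  x = 5: rhs = 12, matching y values: 5, 8 (2 points).
  x = 6: rhs = 2, matching y values: none (0 points).
  x = 7: rhs = 2, matching y values: none (0 points).
  x = 8: rhs = 5, matching y values: none (0 points).
  x = 9: rhs = 4, matching y values: 2, 11 (2 points).
  x = 10: rhs = 5, matching y values: none (0 points).
  x = 11: rhs = 1, matching y values: 1, 12 (2 points).
  x = 12: rhs = 11, matching y values: none (0 points).
Total affine count: 11.
Full point count |E(F_13)| = 11 + 1 = 12.
Hasse bound: |12 − (13+1)| = |-2| = 2 ≤ 2√13 ≈ 7.2111 ✓.


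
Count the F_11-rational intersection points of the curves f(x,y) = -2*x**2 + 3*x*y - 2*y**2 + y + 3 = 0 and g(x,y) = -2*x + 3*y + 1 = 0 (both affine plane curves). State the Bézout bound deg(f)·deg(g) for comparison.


Common zeros: {(0, 7), (2, 1)}; count = 2; Bézout bound = 2.

deg(f) = 2, deg(g) = 1, so Bézout bound = 2.
Scan x ∈ F_11. For each x, list the y ∈ F_11 with f(x, y) ≡ 0 and those with g(x, y) ≡ 0 (mod 11); the common zeros in that column are the intersection.
  x = 0: f ≡ 0 at y ∈ {7, 10}; g ≡ 0 at y ∈ {7}; common: {7}.
  x = 1: f ≡ 0 at y ∈ ∅; g ≡ 0 at y ∈ {4}; common: ∅.
  x = 2: f ≡ 0 at y ∈ {1, 8}; g ≡ 0 at y ∈ {1}; common: {1}.
  x = 3: f ≡ 0 at y ∈ ∅; g ≡ 0 at y ∈ {9}; common: ∅.
  x = 4: f ≡ 0 at y ∈ {2, 10}; g ≡ 0 at y ∈ {6}; common: ∅.
  x = 5: f ≡ 0 at y ∈ {1, 7}; g ≡ 0 at y ∈ {3}; common: ∅.
  x = 6: f ≡ 0 at y ∈ ∅; g ≡ 0 at y ∈ {0}; common: ∅.
  x = 7: f ≡ 0 at y ∈ ∅; g ≡ 0 at y ∈ {8}; common: ∅.
  x = 8: f ≡ 0 at y ∈ ∅; g ≡ 0 at y ∈ {5}; common: ∅.
  x = 9: f ≡ 0 at y ∈ ∅; g ≡ 0 at y ∈ {2}; common: ∅.
  x = 10: f ≡ 0 at y ∈ {2, 8}; g ≡ 0 at y ∈ {10}; common: ∅.
Collecting: common zeros = {(0, 7), (2, 1)}, so the count is 2.
Comparison with the Bézout bound: 2 ≤ 2 = deg(f)·deg(g), as expected for curves with no common component (the bound is attained).


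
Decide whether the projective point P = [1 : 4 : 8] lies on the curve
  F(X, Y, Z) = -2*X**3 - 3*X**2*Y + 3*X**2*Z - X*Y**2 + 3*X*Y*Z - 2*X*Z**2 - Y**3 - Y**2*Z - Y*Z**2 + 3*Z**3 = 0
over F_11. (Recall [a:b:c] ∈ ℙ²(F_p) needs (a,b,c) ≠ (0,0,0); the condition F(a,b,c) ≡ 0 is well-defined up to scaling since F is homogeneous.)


F(1,4,8) ≡ 5 (mod 11); P is NOT on the curve.

Evaluate F(1, 4, 8) term-by-term (mod 11).
  -2*X**3 ↦ -2·1·1·1 = -2
  -3*X**2*Y ↦ -3·1·4·1 = -12
  3*X**2*Z ↦ 3·1·1·8 = 24
  -X*Y**2 ↦ -1·1·16·1 = -16
  3*X*Y*Z ↦ 3·1·4·8 = 96
  -2*X*Z**2 ↦ -2·1·1·64 = -128
  -Y**3 ↦ -1·1·64·1 = -64
  -Y**2*Z ↦ -1·1·16·8 = -128
  -Y*Z**2 ↦ -1·1·4·64 = -256
  3*Z**3 ↦ 3·1·1·512 = 1536
Sum: F(1, 4, 8) = (-2) + (-12) + (24) + (-16) + (96) + (-128) + (-64) + (-128) + (-256) + (1536) = 1050.
Reducing mod 11: 1050 ≡ 5 (mod 11).
Since F(a, b, c) ≡ 5 ≠ 0 (mod 11), P does NOT lie on the curve.


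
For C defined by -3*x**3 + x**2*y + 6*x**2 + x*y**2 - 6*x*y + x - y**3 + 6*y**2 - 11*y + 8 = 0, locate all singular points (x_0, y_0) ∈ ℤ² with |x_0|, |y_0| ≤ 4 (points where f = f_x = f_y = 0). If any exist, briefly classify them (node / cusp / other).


Singular points: {(1, 2)}; classification: node.

Compute partial derivatives:
  f_x = -9*x**2 + 2*x*y + 12*x + y**2 - 6*y + 1.
  f_y = x**2 + 2*x*y - 6*x - 3*y**2 + 12*y - 11.
Scan x_0 ∈ {−4, ..., 4}. For each x_0, f_y(x_0, y) is a polynomial in y; find its integer roots y ∈ {−4, ..., 4}, then test f_x and f at those candidates.
  x = -4: f_y(-4, y) = -3*y**2 + 4*y + 29; no integer root y with |y| ≤ 4.
  x = -3: f_y(-3, y) = -3*y**2 + 6*y + 16; no integer root y with |y| ≤ 4.
  x = -2: f_y(-2, y) = -3*y**2 + 8*y + 5; no integer root y with |y| ≤ 4.
  x = -1: f_y(-1, y) = -3*y**2 + 10*y - 4; no integer root y with |y| ≤ 4.
  x = 0: f_y(0, y) = -3*y**2 + 12*y - 11; no integer root y with |y| ≤ 4.
  x = 1: f_y(1, y) = -3*y**2 + 14*y - 16; vanishes at y ∈ {2}. (1, 2): f_x = 0, f = 0 — SINGULAR.
  x = 2: f_y(2, y) = -3*y**2 + 16*y - 19; no integer root y with |y| ≤ 4.
  x = 3: f_y(3, y) = -3*y**2 + 18*y - 20; no integer root y with |y| ≤ 4.
  x = 4: f_y(4, y) = -3*y**2 + 20*y - 19; no integer root y with |y| ≤ 4.
Only singular point on the grid: (1, 2).
Classify: substitute x = 1 + u, y = 2 + v and expand: f = -3*u**3 + u**2*v - u**2 + u*v**2 - v**3 + v**2.
No constant or linear terms (consistent with a singular point). Quadratic part: -u**2 + v**2. Cubic part: -3*u**3 + u**2*v + u*v**2 - v**3.
The quadratic part v**2 - u**2 = (v − u)(v + u) splits into two distinct linear factors, so there are two distinct tangent lines y − 2 = ±(x − 1) — this is a node (ordinary double point).
Classification: node.


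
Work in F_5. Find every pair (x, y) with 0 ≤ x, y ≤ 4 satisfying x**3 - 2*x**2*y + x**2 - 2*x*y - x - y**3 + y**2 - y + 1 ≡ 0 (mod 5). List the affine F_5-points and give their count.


Affine F_5-points: {(0, 1), (0, 2), (0, 3), (3, 2), (4, 4)}; count = 5.

For each of the 25 pairs (x, y) ∈ F_5², evaluate f(x, y) mod 5. Record the zeros.
  x = 0: [0↦1, 1↦0, 2↦0, 3↦0, 4↦4]  zeros at y ∈ {1, 2, 3}
  x = 1: [0↦2, 1↦2, 2↦3, 3↦4, 4↦4]  zeros at y ∈ ∅
  x = 2: [0↦1, 1↦3, 2↦1, 3↦4, 4↦1]  zeros at y ∈ ∅
  x = 3: [0↦4, 1↦4, 2↦0, 3↦1, 4↦1]  zeros at y ∈ {2}
  x = 4: [0↦2, 1↦1, 2↦1, 3↦1, 4↦0]  zeros at y ∈ {4}
Collecting zeros: affine points = {(0, 1), (0, 2), (0, 3), (3, 2), (4, 4)}.
Total count |C(F_5)_aff| = 5.


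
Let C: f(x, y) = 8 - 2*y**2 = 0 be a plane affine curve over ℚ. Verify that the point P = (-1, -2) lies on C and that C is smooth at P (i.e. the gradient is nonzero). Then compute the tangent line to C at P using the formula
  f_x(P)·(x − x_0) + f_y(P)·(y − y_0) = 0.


Tangent line at P: 8*y + 16 = 0.

Step 1: f(-1, -2) = 0, so P lies on C.
Step 2: partial derivatives
  f_x(x, y) = 0, f_y(x, y) = -4*y.
  f_x(P) = 0, f_y(P) = 8 (gradient nonzero, so P is smooth).
Step 3: tangent line at P: 0·(x − -1) + 8·(y − -2) = 0.
Expanding: 8*y + 16 = 0.


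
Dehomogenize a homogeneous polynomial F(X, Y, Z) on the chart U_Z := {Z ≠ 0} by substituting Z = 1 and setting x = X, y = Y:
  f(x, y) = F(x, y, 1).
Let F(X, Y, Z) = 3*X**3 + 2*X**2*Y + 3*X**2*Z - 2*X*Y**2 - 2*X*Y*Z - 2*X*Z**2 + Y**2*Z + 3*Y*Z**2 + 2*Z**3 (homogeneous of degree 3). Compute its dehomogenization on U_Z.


f(x, y) = 3*x**3 + 2*x**2*y + 3*x**2 - 2*x*y**2 - 2*x*y - 2*x + y**2 + 3*y + 2

On U_Z we set Z = 1. Each monomial c·X^i·Y^j·Z^k in F becomes c·x^i·y^j·1^k = c·x^i·y^j.
Substituting Z = 1: F(X, Y, 1) = 3*x**3 + 2*x**2*y + 3*x**2 - 2*x*y**2 - 2*x*y - 2*x + y**2 + 3*y + 2.
Note: deg(f) ≤ deg(F) = 3; strict inequality happens when F is divisible by Z (lost terms).


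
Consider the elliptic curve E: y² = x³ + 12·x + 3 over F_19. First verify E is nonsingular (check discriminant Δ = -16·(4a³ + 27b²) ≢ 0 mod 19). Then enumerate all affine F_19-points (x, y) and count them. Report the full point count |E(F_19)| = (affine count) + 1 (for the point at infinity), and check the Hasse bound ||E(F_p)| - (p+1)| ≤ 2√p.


Affine points = {(1, 4), (1, 15), (2, 4), (2, 15), (3, 3), (3, 16), (4, 1), (4, 18), (5, 6), (5, 13), (6, 5), (6, 14), (9, 2), (9, 17), (13, 0), (15, 9), (15, 10), (16, 4), (16, 15), (17, 3), (17, 16), (18, 3), (18, 16)}; affine count = 23; |E(F_19)| = 24.

Discriminant check: Δ ∝ 4a³ + 27b² = 4·12³ + 27·3² = 4·1728 + 27·9 ≡ 11 (mod 19). Nonzero ⇒ E is nonsingular.
For each x ∈ F_19, compute rhs = x³ + 12·x + 3 mod 19, then count y ∈ F_19 with y² ≡ rhs.
  x = 0: rhs = 3, matching y values: none (0 points).
  x = 1: rhs = 16, matching y values: 4, 15 (2 points).
  x = 2: rhs = 16, matching y values: 4, 15 (2 points).
  x = 3: rhs = 9, matching y values: 3, 16 (2 points).
  x = 4: rhs = 1, matching y values: 1, 18 (2 points).
  x = 5: rhs = 17, matching y values: 6, 13 (2 points).
  x = 6: rhs = 6, matching y values: 5, 14 (2 points).
  x = 7: rhs = 12, matching y values: none (0 points).
  x = 8: rhs = 3, matching y values: none (0 points).
  x = 9: rhs = 4, matching y values: 2, 17 (2 points).
  x = 10: rhs = 2, matching y values: none (0 points).
  x = 11: rhs = 3, matching y values: none (0 points).
  x = 12: rhs = 13, matching y values: none (0 points).
  x = 13: rhs = 0, matching y values: 0 (1 points).
  x = 14: rhs = 8, matching y values: none (0 points).
  x = 15: rhs = 5, matching y values: 9, 10 (2 points).
  x = 16: rhs = 16, matching y values: 4, 15 (2 points).
  x = 17: rhs = 9, matching y values: 3, 16 (2 points).
  x = 18: rhs = 9, matching y values: 3, 16 (2 points).
Total affine count: 23.
Full point count |E(F_19)| = 23 + 1 = 24.
Hasse bound: |24 − (19+1)| = |4| = 4 ≤ 2√19 ≈ 8.7178 ✓.
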